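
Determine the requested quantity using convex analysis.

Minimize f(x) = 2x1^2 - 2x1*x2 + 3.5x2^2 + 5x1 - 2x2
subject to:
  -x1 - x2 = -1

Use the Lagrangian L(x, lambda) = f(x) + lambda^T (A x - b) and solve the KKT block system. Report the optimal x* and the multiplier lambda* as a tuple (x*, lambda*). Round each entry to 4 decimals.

Form the Lagrangian:
  L(x, lambda) = (1/2) x^T Q x + c^T x + lambda^T (A x - b)
Stationarity (grad_x L = 0): Q x + c + A^T lambda = 0.
Primal feasibility: A x = b.

This gives the KKT block system:
  [ Q   A^T ] [ x     ]   [-c ]
  [ A    0  ] [ lambda ] = [ b ]

Solving the linear system:
  x*      = (0.1333, 0.8667)
  lambda* = (3.8)
  f(x*)   = 1.3667

x* = (0.1333, 0.8667), lambda* = (3.8)


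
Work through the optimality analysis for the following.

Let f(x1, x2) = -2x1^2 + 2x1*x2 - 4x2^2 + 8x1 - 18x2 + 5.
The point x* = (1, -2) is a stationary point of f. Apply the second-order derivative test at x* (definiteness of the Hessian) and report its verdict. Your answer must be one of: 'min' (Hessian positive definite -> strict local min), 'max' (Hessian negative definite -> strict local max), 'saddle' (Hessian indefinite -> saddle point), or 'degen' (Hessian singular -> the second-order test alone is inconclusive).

Compute the Hessian H = grad^2 f:
  H = [[-4, 2], [2, -8]]
Verify stationarity: grad f(x*) = H x* + g = (0, 0).
Eigenvalues of H: -8.8284, -3.1716.
Both eigenvalues < 0, so H is negative definite -> x* is a strict local max.

max


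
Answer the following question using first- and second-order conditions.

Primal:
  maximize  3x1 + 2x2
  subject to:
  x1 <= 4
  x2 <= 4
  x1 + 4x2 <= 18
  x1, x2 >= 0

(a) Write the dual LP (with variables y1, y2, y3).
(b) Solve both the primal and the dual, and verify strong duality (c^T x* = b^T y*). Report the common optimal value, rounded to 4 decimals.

The standard primal-dual pair for 'max c^T x s.t. A x <= b, x >= 0' is:
  Dual:  min b^T y  s.t.  A^T y >= c,  y >= 0.

So the dual LP is:
  minimize  4y1 + 4y2 + 18y3
  subject to:
    y1 + y3 >= 3
    y2 + 4y3 >= 2
    y1, y2, y3 >= 0

Solving the primal: x* = (4, 3.5).
  primal value c^T x* = 19.
Solving the dual: y* = (2.5, 0, 0.5).
  dual value b^T y* = 19.
Strong duality: c^T x* = b^T y*. Confirmed.

19


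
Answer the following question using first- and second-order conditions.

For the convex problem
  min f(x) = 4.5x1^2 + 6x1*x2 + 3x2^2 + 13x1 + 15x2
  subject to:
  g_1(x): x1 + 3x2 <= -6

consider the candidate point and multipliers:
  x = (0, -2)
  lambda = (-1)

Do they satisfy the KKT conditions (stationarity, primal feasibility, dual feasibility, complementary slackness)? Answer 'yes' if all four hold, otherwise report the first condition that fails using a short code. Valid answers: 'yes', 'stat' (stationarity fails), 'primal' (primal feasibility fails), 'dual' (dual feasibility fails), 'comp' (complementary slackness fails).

Gradient of f: grad f(x) = Q x + c = (1, 3)
Constraint values g_i(x) = a_i^T x - b_i:
  g_1((0, -2)) = 0
Stationarity residual: grad f(x) + sum_i lambda_i a_i = (0, 0)
  -> stationarity OK
Primal feasibility (all g_i <= 0): OK
Dual feasibility (all lambda_i >= 0): FAILS
Complementary slackness (lambda_i * g_i(x) = 0 for all i): OK

Verdict: the first failing condition is dual_feasibility -> dual.

dual


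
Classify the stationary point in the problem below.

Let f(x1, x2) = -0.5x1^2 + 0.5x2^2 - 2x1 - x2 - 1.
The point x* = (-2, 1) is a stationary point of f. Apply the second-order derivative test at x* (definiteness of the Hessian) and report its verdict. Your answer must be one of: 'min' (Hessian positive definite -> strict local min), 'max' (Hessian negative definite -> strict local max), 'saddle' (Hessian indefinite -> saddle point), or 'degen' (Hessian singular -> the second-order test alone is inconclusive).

Compute the Hessian H = grad^2 f:
  H = [[-1, 0], [0, 1]]
Verify stationarity: grad f(x*) = H x* + g = (0, 0).
Eigenvalues of H: -1, 1.
Eigenvalues have mixed signs, so H is indefinite -> x* is a saddle point.

saddle


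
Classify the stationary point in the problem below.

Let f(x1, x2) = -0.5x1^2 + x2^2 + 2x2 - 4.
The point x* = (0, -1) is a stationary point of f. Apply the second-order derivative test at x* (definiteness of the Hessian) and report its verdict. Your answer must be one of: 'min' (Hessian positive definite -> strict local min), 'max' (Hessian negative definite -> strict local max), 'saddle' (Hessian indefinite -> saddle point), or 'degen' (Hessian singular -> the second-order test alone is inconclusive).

Compute the Hessian H = grad^2 f:
  H = [[-1, 0], [0, 2]]
Verify stationarity: grad f(x*) = H x* + g = (0, 0).
Eigenvalues of H: -1, 2.
Eigenvalues have mixed signs, so H is indefinite -> x* is a saddle point.

saddle


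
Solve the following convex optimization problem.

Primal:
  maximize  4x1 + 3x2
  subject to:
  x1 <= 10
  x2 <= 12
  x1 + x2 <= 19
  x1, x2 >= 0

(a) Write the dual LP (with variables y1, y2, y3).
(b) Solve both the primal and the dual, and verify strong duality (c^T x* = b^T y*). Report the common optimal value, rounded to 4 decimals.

The standard primal-dual pair for 'max c^T x s.t. A x <= b, x >= 0' is:
  Dual:  min b^T y  s.t.  A^T y >= c,  y >= 0.

So the dual LP is:
  minimize  10y1 + 12y2 + 19y3
  subject to:
    y1 + y3 >= 4
    y2 + y3 >= 3
    y1, y2, y3 >= 0

Solving the primal: x* = (10, 9).
  primal value c^T x* = 67.
Solving the dual: y* = (1, 0, 3).
  dual value b^T y* = 67.
Strong duality: c^T x* = b^T y*. Confirmed.

67


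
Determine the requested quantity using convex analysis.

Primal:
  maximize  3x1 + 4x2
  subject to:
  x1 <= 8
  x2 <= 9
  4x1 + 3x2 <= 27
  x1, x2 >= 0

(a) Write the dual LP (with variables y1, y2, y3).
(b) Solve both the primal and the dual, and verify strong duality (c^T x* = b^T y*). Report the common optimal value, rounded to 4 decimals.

The standard primal-dual pair for 'max c^T x s.t. A x <= b, x >= 0' is:
  Dual:  min b^T y  s.t.  A^T y >= c,  y >= 0.

So the dual LP is:
  minimize  8y1 + 9y2 + 27y3
  subject to:
    y1 + 4y3 >= 3
    y2 + 3y3 >= 4
    y1, y2, y3 >= 0

Solving the primal: x* = (0, 9).
  primal value c^T x* = 36.
Solving the dual: y* = (0, 1.75, 0.75).
  dual value b^T y* = 36.
Strong duality: c^T x* = b^T y*. Confirmed.

36


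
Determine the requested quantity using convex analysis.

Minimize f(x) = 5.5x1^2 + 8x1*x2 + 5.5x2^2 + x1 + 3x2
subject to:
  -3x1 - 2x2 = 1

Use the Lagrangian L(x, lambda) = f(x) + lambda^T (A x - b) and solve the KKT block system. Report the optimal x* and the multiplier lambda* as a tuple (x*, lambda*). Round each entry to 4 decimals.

Form the Lagrangian:
  L(x, lambda) = (1/2) x^T Q x + c^T x + lambda^T (A x - b)
Stationarity (grad_x L = 0): Q x + c + A^T lambda = 0.
Primal feasibility: A x = b.

This gives the KKT block system:
  [ Q   A^T ] [ x     ]   [-c ]
  [ A    0  ] [ lambda ] = [ b ]

Solving the linear system:
  x*      = (-0.0638, -0.4043)
  lambda* = (-0.9787)
  f(x*)   = -0.1489

x* = (-0.0638, -0.4043), lambda* = (-0.9787)


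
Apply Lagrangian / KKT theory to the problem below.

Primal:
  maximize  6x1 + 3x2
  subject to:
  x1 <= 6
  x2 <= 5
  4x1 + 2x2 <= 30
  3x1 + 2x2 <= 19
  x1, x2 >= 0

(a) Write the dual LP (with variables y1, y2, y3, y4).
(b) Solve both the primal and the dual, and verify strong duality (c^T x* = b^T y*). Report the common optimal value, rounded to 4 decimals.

The standard primal-dual pair for 'max c^T x s.t. A x <= b, x >= 0' is:
  Dual:  min b^T y  s.t.  A^T y >= c,  y >= 0.

So the dual LP is:
  minimize  6y1 + 5y2 + 30y3 + 19y4
  subject to:
    y1 + 4y3 + 3y4 >= 6
    y2 + 2y3 + 2y4 >= 3
    y1, y2, y3, y4 >= 0

Solving the primal: x* = (6, 0.5).
  primal value c^T x* = 37.5.
Solving the dual: y* = (1.5, 0, 0, 1.5).
  dual value b^T y* = 37.5.
Strong duality: c^T x* = b^T y*. Confirmed.

37.5


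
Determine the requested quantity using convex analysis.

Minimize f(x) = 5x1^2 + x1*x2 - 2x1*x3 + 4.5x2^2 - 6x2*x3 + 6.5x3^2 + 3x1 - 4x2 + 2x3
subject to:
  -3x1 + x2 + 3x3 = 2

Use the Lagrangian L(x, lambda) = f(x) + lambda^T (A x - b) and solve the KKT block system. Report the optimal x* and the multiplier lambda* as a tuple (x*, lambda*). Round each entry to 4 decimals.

Form the Lagrangian:
  L(x, lambda) = (1/2) x^T Q x + c^T x + lambda^T (A x - b)
Stationarity (grad_x L = 0): Q x + c + A^T lambda = 0.
Primal feasibility: A x = b.

This gives the KKT block system:
  [ Q   A^T ] [ x     ]   [-c ]
  [ A    0  ] [ lambda ] = [ b ]

Solving the linear system:
  x*      = (-0.3913, 0.5652, 0.087)
  lambda* = (-0.1739)
  f(x*)   = -1.4565

x* = (-0.3913, 0.5652, 0.087), lambda* = (-0.1739)


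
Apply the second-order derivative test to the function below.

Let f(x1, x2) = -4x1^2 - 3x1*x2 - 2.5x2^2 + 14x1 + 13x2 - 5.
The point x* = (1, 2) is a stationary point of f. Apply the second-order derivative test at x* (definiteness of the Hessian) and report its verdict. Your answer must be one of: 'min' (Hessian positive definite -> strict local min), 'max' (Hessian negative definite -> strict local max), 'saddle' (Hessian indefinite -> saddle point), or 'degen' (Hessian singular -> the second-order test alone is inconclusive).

Compute the Hessian H = grad^2 f:
  H = [[-8, -3], [-3, -5]]
Verify stationarity: grad f(x*) = H x* + g = (0, 0).
Eigenvalues of H: -9.8541, -3.1459.
Both eigenvalues < 0, so H is negative definite -> x* is a strict local max.

max


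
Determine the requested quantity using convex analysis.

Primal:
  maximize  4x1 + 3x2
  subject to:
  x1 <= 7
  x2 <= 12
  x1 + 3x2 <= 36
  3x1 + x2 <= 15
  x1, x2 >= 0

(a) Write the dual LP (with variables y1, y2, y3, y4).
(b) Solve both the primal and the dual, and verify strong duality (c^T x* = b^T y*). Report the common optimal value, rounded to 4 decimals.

The standard primal-dual pair for 'max c^T x s.t. A x <= b, x >= 0' is:
  Dual:  min b^T y  s.t.  A^T y >= c,  y >= 0.

So the dual LP is:
  minimize  7y1 + 12y2 + 36y3 + 15y4
  subject to:
    y1 + y3 + 3y4 >= 4
    y2 + 3y3 + y4 >= 3
    y1, y2, y3, y4 >= 0

Solving the primal: x* = (1.125, 11.625).
  primal value c^T x* = 39.375.
Solving the dual: y* = (0, 0, 0.625, 1.125).
  dual value b^T y* = 39.375.
Strong duality: c^T x* = b^T y*. Confirmed.

39.375


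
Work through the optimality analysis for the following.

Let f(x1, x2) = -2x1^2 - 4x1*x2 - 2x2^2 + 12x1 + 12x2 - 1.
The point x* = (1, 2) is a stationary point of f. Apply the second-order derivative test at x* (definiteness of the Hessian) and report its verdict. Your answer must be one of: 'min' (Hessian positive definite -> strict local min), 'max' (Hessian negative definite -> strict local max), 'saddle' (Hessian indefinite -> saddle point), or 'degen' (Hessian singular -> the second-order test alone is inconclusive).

Compute the Hessian H = grad^2 f:
  H = [[-4, -4], [-4, -4]]
Verify stationarity: grad f(x*) = H x* + g = (0, 0).
Eigenvalues of H: -8, 0.
H has a zero eigenvalue (singular; negative semidefinite but not definite), so H is neither positive definite, negative definite, nor indefinite. The second-order test alone is inconclusive -> degen.
(Indeed, f is constant along the null direction of H through x*, so x* is not a strict local extremum.)

degen


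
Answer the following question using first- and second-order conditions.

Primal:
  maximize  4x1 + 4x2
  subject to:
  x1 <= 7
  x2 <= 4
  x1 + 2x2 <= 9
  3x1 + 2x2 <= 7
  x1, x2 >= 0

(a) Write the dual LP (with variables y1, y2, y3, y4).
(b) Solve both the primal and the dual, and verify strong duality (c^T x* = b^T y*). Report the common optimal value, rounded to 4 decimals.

The standard primal-dual pair for 'max c^T x s.t. A x <= b, x >= 0' is:
  Dual:  min b^T y  s.t.  A^T y >= c,  y >= 0.

So the dual LP is:
  minimize  7y1 + 4y2 + 9y3 + 7y4
  subject to:
    y1 + y3 + 3y4 >= 4
    y2 + 2y3 + 2y4 >= 4
    y1, y2, y3, y4 >= 0

Solving the primal: x* = (0, 3.5).
  primal value c^T x* = 14.
Solving the dual: y* = (0, 0, 0, 2).
  dual value b^T y* = 14.
Strong duality: c^T x* = b^T y*. Confirmed.

14


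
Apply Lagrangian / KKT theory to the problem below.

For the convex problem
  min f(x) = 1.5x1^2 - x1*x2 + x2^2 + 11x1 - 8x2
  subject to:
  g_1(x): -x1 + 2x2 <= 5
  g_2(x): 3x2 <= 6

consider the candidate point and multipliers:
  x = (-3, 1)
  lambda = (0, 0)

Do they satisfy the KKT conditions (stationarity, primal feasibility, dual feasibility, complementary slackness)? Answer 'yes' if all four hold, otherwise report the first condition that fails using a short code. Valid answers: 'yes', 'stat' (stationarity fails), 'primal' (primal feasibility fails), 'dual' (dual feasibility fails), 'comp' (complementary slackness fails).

Gradient of f: grad f(x) = Q x + c = (1, -3)
Constraint values g_i(x) = a_i^T x - b_i:
  g_1((-3, 1)) = 0
  g_2((-3, 1)) = -3
Stationarity residual: grad f(x) + sum_i lambda_i a_i = (1, -3)
  -> stationarity FAILS
Primal feasibility (all g_i <= 0): OK
Dual feasibility (all lambda_i >= 0): OK
Complementary slackness (lambda_i * g_i(x) = 0 for all i): OK

Verdict: the first failing condition is stationarity -> stat.

stat


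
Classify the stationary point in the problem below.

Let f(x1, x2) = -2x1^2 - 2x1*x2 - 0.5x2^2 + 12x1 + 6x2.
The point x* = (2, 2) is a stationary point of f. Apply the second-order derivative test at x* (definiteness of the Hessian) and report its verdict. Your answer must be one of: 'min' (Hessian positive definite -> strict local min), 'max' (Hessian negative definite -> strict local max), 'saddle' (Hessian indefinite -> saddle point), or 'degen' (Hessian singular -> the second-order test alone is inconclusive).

Compute the Hessian H = grad^2 f:
  H = [[-4, -2], [-2, -1]]
Verify stationarity: grad f(x*) = H x* + g = (0, 0).
Eigenvalues of H: -5, 0.
H has a zero eigenvalue (singular; negative semidefinite but not definite), so H is neither positive definite, negative definite, nor indefinite. The second-order test alone is inconclusive -> degen.
(Indeed, f is constant along the null direction of H through x*, so x* is not a strict local extremum.)

degen


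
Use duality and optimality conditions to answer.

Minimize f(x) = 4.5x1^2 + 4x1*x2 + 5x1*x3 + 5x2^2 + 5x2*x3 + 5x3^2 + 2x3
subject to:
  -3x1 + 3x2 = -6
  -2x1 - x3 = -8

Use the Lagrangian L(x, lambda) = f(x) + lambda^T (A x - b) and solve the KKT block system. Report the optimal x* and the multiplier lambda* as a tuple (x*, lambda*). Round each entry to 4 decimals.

Form the Lagrangian:
  L(x, lambda) = (1/2) x^T Q x + c^T x + lambda^T (A x - b)
Stationarity (grad_x L = 0): Q x + c + A^T lambda = 0.
Primal feasibility: A x = b.

This gives the KKT block system:
  [ Q   A^T ] [ x     ]   [-c ]
  [ A    0  ] [ lambda ] = [ b ]

Solving the linear system:
  x*      = (3.4074, 1.4074, 1.1852)
  lambda* = (-11.2099, 37.9259)
  f(x*)   = 119.2593

x* = (3.4074, 1.4074, 1.1852), lambda* = (-11.2099, 37.9259)


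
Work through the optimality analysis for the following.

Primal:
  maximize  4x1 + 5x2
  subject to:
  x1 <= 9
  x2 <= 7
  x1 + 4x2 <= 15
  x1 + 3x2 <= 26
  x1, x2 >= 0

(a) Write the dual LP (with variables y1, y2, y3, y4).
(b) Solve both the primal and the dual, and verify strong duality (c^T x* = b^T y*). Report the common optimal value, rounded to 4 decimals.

The standard primal-dual pair for 'max c^T x s.t. A x <= b, x >= 0' is:
  Dual:  min b^T y  s.t.  A^T y >= c,  y >= 0.

So the dual LP is:
  minimize  9y1 + 7y2 + 15y3 + 26y4
  subject to:
    y1 + y3 + y4 >= 4
    y2 + 4y3 + 3y4 >= 5
    y1, y2, y3, y4 >= 0

Solving the primal: x* = (9, 1.5).
  primal value c^T x* = 43.5.
Solving the dual: y* = (2.75, 0, 1.25, 0).
  dual value b^T y* = 43.5.
Strong duality: c^T x* = b^T y*. Confirmed.

43.5


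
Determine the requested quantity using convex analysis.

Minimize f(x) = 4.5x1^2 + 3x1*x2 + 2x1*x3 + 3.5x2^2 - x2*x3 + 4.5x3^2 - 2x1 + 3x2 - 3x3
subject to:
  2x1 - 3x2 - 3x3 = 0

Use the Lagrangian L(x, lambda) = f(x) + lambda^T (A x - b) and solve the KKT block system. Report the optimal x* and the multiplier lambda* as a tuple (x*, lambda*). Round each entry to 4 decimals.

Form the Lagrangian:
  L(x, lambda) = (1/2) x^T Q x + c^T x + lambda^T (A x - b)
Stationarity (grad_x L = 0): Q x + c + A^T lambda = 0.
Primal feasibility: A x = b.

This gives the KKT block system:
  [ Q   A^T ] [ x     ]   [-c ]
  [ A    0  ] [ lambda ] = [ b ]

Solving the linear system:
  x*      = (0.1521, -0.2855, 0.3868)
  lambda* = (0.357)
  f(x*)   = -1.1605

x* = (0.1521, -0.2855, 0.3868), lambda* = (0.357)


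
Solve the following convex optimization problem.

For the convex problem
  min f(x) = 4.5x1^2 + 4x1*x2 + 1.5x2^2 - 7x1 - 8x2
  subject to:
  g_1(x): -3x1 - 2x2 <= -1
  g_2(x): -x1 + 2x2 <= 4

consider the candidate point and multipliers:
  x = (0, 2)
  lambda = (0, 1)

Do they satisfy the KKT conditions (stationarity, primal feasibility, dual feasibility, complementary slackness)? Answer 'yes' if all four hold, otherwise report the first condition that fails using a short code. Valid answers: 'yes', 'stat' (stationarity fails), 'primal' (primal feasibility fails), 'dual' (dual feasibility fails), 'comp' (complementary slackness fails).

Gradient of f: grad f(x) = Q x + c = (1, -2)
Constraint values g_i(x) = a_i^T x - b_i:
  g_1((0, 2)) = -3
  g_2((0, 2)) = 0
Stationarity residual: grad f(x) + sum_i lambda_i a_i = (0, 0)
  -> stationarity OK
Primal feasibility (all g_i <= 0): OK
Dual feasibility (all lambda_i >= 0): OK
Complementary slackness (lambda_i * g_i(x) = 0 for all i): OK

Verdict: yes, KKT holds.

yes


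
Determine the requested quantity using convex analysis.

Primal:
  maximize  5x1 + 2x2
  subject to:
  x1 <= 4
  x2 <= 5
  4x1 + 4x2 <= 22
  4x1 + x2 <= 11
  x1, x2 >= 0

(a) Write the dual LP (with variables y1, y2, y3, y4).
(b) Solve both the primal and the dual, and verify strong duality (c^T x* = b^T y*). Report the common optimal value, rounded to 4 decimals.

The standard primal-dual pair for 'max c^T x s.t. A x <= b, x >= 0' is:
  Dual:  min b^T y  s.t.  A^T y >= c,  y >= 0.

So the dual LP is:
  minimize  4y1 + 5y2 + 22y3 + 11y4
  subject to:
    y1 + 4y3 + 4y4 >= 5
    y2 + 4y3 + y4 >= 2
    y1, y2, y3, y4 >= 0

Solving the primal: x* = (1.8333, 3.6667).
  primal value c^T x* = 16.5.
Solving the dual: y* = (0, 0, 0.25, 1).
  dual value b^T y* = 16.5.
Strong duality: c^T x* = b^T y*. Confirmed.

16.5


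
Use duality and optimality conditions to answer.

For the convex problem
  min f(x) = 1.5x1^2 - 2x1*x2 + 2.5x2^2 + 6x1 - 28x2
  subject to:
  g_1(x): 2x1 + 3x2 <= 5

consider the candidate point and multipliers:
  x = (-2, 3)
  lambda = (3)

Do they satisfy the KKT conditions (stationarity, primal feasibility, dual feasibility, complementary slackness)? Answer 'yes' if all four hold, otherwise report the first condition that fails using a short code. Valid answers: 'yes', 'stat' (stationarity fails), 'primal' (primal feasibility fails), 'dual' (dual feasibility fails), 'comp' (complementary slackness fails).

Gradient of f: grad f(x) = Q x + c = (-6, -9)
Constraint values g_i(x) = a_i^T x - b_i:
  g_1((-2, 3)) = 0
Stationarity residual: grad f(x) + sum_i lambda_i a_i = (0, 0)
  -> stationarity OK
Primal feasibility (all g_i <= 0): OK
Dual feasibility (all lambda_i >= 0): OK
Complementary slackness (lambda_i * g_i(x) = 0 for all i): OK

Verdict: yes, KKT holds.

yes


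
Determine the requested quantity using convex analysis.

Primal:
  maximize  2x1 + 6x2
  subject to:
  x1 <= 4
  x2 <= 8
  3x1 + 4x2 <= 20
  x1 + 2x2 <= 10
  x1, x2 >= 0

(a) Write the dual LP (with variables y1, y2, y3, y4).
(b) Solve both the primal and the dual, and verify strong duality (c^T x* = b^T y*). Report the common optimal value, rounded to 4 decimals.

The standard primal-dual pair for 'max c^T x s.t. A x <= b, x >= 0' is:
  Dual:  min b^T y  s.t.  A^T y >= c,  y >= 0.

So the dual LP is:
  minimize  4y1 + 8y2 + 20y3 + 10y4
  subject to:
    y1 + 3y3 + y4 >= 2
    y2 + 4y3 + 2y4 >= 6
    y1, y2, y3, y4 >= 0

Solving the primal: x* = (0, 5).
  primal value c^T x* = 30.
Solving the dual: y* = (0, 0, 1.5, 0).
  dual value b^T y* = 30.
Strong duality: c^T x* = b^T y*. Confirmed.

30


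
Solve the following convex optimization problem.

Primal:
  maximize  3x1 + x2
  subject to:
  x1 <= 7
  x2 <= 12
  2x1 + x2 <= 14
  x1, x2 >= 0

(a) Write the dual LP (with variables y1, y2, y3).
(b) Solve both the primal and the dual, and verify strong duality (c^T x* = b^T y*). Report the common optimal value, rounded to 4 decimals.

The standard primal-dual pair for 'max c^T x s.t. A x <= b, x >= 0' is:
  Dual:  min b^T y  s.t.  A^T y >= c,  y >= 0.

So the dual LP is:
  minimize  7y1 + 12y2 + 14y3
  subject to:
    y1 + 2y3 >= 3
    y2 + y3 >= 1
    y1, y2, y3 >= 0

Solving the primal: x* = (7, 0).
  primal value c^T x* = 21.
Solving the dual: y* = (1, 0, 1).
  dual value b^T y* = 21.
Strong duality: c^T x* = b^T y*. Confirmed.

21


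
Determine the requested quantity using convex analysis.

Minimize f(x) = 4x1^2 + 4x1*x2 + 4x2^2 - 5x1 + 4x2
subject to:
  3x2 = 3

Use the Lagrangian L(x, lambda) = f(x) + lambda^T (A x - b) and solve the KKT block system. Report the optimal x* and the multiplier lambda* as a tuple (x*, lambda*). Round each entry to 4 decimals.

Form the Lagrangian:
  L(x, lambda) = (1/2) x^T Q x + c^T x + lambda^T (A x - b)
Stationarity (grad_x L = 0): Q x + c + A^T lambda = 0.
Primal feasibility: A x = b.

This gives the KKT block system:
  [ Q   A^T ] [ x     ]   [-c ]
  [ A    0  ] [ lambda ] = [ b ]

Solving the linear system:
  x*      = (0.125, 1)
  lambda* = (-4.1667)
  f(x*)   = 7.9375

x* = (0.125, 1), lambda* = (-4.1667)


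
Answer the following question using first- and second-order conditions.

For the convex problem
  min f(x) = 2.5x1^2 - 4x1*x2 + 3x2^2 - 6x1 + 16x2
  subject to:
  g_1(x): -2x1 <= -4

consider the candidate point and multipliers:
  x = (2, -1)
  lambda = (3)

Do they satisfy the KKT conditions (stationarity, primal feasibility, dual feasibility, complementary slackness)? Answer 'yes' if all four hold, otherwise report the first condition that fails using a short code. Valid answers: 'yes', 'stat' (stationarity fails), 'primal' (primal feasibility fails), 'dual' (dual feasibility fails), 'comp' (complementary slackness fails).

Gradient of f: grad f(x) = Q x + c = (8, 2)
Constraint values g_i(x) = a_i^T x - b_i:
  g_1((2, -1)) = 0
Stationarity residual: grad f(x) + sum_i lambda_i a_i = (2, 2)
  -> stationarity FAILS
Primal feasibility (all g_i <= 0): OK
Dual feasibility (all lambda_i >= 0): OK
Complementary slackness (lambda_i * g_i(x) = 0 for all i): OK

Verdict: the first failing condition is stationarity -> stat.

stat


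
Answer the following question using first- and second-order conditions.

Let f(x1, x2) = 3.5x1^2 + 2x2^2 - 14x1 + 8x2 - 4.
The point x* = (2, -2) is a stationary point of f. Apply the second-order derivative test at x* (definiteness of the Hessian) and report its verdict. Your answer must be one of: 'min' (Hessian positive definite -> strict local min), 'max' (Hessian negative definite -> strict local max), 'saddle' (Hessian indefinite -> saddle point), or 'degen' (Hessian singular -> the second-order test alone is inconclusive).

Compute the Hessian H = grad^2 f:
  H = [[7, 0], [0, 4]]
Verify stationarity: grad f(x*) = H x* + g = (0, 0).
Eigenvalues of H: 4, 7.
Both eigenvalues > 0, so H is positive definite -> x* is a strict local min.

min


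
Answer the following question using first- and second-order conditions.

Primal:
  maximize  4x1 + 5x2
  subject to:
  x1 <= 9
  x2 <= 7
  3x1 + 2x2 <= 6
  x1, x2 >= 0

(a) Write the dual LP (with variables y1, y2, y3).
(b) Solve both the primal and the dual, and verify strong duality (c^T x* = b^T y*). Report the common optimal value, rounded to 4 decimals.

The standard primal-dual pair for 'max c^T x s.t. A x <= b, x >= 0' is:
  Dual:  min b^T y  s.t.  A^T y >= c,  y >= 0.

So the dual LP is:
  minimize  9y1 + 7y2 + 6y3
  subject to:
    y1 + 3y3 >= 4
    y2 + 2y3 >= 5
    y1, y2, y3 >= 0

Solving the primal: x* = (0, 3).
  primal value c^T x* = 15.
Solving the dual: y* = (0, 0, 2.5).
  dual value b^T y* = 15.
Strong duality: c^T x* = b^T y*. Confirmed.

15


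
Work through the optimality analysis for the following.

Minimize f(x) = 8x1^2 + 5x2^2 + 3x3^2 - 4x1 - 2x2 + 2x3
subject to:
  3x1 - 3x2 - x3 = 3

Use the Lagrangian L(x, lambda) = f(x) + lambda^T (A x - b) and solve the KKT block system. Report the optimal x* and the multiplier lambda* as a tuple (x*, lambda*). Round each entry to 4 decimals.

Form the Lagrangian:
  L(x, lambda) = (1/2) x^T Q x + c^T x + lambda^T (A x - b)
Stationarity (grad_x L = 0): Q x + c + A^T lambda = 0.
Primal feasibility: A x = b.

This gives the KKT block system:
  [ Q   A^T ] [ x     ]   [-c ]
  [ A    0  ] [ lambda ] = [ b ]

Solving the linear system:
  x*      = (0.5396, -0.2634, -0.5908)
  lambda* = (-1.5448)
  f(x*)   = 0.9105

x* = (0.5396, -0.2634, -0.5908), lambda* = (-1.5448)


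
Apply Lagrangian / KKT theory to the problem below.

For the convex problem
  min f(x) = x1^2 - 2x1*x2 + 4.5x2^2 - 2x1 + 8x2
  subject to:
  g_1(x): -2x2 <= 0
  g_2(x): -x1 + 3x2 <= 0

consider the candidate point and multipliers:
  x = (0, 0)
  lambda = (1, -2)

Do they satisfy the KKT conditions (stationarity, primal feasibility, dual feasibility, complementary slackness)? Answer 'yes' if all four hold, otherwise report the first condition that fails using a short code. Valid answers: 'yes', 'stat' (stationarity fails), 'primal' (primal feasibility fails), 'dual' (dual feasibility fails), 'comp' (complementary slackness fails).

Gradient of f: grad f(x) = Q x + c = (-2, 8)
Constraint values g_i(x) = a_i^T x - b_i:
  g_1((0, 0)) = 0
  g_2((0, 0)) = 0
Stationarity residual: grad f(x) + sum_i lambda_i a_i = (0, 0)
  -> stationarity OK
Primal feasibility (all g_i <= 0): OK
Dual feasibility (all lambda_i >= 0): FAILS
Complementary slackness (lambda_i * g_i(x) = 0 for all i): OK

Verdict: the first failing condition is dual_feasibility -> dual.

dual


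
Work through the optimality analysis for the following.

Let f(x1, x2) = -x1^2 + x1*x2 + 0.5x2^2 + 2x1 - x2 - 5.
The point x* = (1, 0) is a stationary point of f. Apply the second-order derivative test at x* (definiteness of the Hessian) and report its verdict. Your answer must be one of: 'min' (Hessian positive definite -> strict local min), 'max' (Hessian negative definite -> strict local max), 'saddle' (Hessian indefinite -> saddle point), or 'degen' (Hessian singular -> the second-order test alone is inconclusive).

Compute the Hessian H = grad^2 f:
  H = [[-2, 1], [1, 1]]
Verify stationarity: grad f(x*) = H x* + g = (0, 0).
Eigenvalues of H: -2.3028, 1.3028.
Eigenvalues have mixed signs, so H is indefinite -> x* is a saddle point.

saddle


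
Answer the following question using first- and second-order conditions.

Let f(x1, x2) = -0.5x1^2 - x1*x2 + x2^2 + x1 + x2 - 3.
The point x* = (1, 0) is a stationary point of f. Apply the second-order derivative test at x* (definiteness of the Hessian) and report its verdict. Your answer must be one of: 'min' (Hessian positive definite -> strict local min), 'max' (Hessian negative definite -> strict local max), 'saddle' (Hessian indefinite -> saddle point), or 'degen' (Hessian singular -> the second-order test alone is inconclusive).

Compute the Hessian H = grad^2 f:
  H = [[-1, -1], [-1, 2]]
Verify stationarity: grad f(x*) = H x* + g = (0, 0).
Eigenvalues of H: -1.3028, 2.3028.
Eigenvalues have mixed signs, so H is indefinite -> x* is a saddle point.

saddle


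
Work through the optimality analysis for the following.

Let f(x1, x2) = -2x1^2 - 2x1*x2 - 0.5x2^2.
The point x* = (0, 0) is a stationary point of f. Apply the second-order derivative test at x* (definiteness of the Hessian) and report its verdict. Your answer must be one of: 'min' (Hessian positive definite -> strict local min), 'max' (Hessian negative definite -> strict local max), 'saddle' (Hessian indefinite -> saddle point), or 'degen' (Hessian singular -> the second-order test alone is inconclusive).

Compute the Hessian H = grad^2 f:
  H = [[-4, -2], [-2, -1]]
Verify stationarity: grad f(x*) = H x* + g = (0, 0).
Eigenvalues of H: -5, 0.
H has a zero eigenvalue (singular; negative semidefinite but not definite), so H is neither positive definite, negative definite, nor indefinite. The second-order test alone is inconclusive -> degen.
(Indeed, f is constant along the null direction of H through x*, so x* is not a strict local extremum.)

degen


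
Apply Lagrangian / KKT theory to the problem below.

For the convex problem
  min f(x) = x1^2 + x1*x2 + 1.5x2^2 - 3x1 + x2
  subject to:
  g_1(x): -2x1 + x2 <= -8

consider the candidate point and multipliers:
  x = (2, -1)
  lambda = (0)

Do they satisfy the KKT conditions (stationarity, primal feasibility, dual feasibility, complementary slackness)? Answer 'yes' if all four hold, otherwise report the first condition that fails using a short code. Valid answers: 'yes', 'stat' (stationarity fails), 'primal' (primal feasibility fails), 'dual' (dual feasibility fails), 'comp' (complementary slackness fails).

Gradient of f: grad f(x) = Q x + c = (0, 0)
Constraint values g_i(x) = a_i^T x - b_i:
  g_1((2, -1)) = 3
Stationarity residual: grad f(x) + sum_i lambda_i a_i = (0, 0)
  -> stationarity OK
Primal feasibility (all g_i <= 0): FAILS
Dual feasibility (all lambda_i >= 0): OK
Complementary slackness (lambda_i * g_i(x) = 0 for all i): OK

Verdict: the first failing condition is primal_feasibility -> primal.

primal


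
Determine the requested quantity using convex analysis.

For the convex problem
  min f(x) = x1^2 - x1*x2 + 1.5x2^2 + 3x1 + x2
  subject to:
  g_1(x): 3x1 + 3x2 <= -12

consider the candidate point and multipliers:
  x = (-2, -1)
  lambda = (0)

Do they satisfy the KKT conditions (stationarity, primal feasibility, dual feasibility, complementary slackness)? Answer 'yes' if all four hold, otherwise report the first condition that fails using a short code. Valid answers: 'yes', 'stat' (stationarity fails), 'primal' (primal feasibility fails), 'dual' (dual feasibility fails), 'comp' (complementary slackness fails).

Gradient of f: grad f(x) = Q x + c = (0, 0)
Constraint values g_i(x) = a_i^T x - b_i:
  g_1((-2, -1)) = 3
Stationarity residual: grad f(x) + sum_i lambda_i a_i = (0, 0)
  -> stationarity OK
Primal feasibility (all g_i <= 0): FAILS
Dual feasibility (all lambda_i >= 0): OK
Complementary slackness (lambda_i * g_i(x) = 0 for all i): OK

Verdict: the first failing condition is primal_feasibility -> primal.

primal


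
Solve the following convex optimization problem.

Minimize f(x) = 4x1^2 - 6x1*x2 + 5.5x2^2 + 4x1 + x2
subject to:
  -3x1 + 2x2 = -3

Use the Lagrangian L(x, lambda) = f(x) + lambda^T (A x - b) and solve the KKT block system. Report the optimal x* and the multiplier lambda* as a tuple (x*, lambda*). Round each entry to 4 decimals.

Form the Lagrangian:
  L(x, lambda) = (1/2) x^T Q x + c^T x + lambda^T (A x - b)
Stationarity (grad_x L = 0): Q x + c + A^T lambda = 0.
Primal feasibility: A x = b.

This gives the KKT block system:
  [ Q   A^T ] [ x     ]   [-c ]
  [ A    0  ] [ lambda ] = [ b ]

Solving the linear system:
  x*      = (0.6949, -0.4576)
  lambda* = (4.1017)
  f(x*)   = 7.3136

x* = (0.6949, -0.4576), lambda* = (4.1017)


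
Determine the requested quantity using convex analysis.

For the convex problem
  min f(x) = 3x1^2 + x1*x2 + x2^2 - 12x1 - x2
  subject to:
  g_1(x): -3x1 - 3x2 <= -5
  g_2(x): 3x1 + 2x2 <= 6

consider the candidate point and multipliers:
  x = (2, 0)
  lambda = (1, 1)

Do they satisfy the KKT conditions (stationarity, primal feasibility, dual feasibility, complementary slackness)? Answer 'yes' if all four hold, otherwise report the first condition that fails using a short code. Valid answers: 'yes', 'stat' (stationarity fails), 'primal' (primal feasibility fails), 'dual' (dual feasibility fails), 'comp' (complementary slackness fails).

Gradient of f: grad f(x) = Q x + c = (0, 1)
Constraint values g_i(x) = a_i^T x - b_i:
  g_1((2, 0)) = -1
  g_2((2, 0)) = 0
Stationarity residual: grad f(x) + sum_i lambda_i a_i = (0, 0)
  -> stationarity OK
Primal feasibility (all g_i <= 0): OK
Dual feasibility (all lambda_i >= 0): OK
Complementary slackness (lambda_i * g_i(x) = 0 for all i): FAILS

Verdict: the first failing condition is complementary_slackness -> comp.

comp


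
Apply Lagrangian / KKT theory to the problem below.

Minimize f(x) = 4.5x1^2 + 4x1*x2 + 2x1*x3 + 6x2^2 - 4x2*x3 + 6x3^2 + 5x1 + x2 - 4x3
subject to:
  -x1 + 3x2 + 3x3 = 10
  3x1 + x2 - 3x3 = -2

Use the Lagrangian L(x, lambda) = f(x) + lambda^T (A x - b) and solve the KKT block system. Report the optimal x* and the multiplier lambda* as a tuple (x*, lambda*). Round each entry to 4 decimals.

Form the Lagrangian:
  L(x, lambda) = (1/2) x^T Q x + c^T x + lambda^T (A x - b)
Stationarity (grad_x L = 0): Q x + c + A^T lambda = 0.
Primal feasibility: A x = b.

This gives the KKT block system:
  [ Q   A^T ] [ x     ]   [-c ]
  [ A    0  ] [ lambda ] = [ b ]

Solving the linear system:
  x*      = (-0.3986, 2.1993, 1.0012)
  lambda* = (-5.3164, -5.843)
  f(x*)   = 18.84

x* = (-0.3986, 2.1993, 1.0012), lambda* = (-5.3164, -5.843)


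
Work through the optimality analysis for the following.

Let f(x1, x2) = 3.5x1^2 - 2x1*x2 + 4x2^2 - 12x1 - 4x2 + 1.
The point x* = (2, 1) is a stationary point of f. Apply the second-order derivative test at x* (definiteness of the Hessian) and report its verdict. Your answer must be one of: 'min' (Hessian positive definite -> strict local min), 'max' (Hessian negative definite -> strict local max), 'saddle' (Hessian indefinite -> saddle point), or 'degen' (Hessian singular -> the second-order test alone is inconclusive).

Compute the Hessian H = grad^2 f:
  H = [[7, -2], [-2, 8]]
Verify stationarity: grad f(x*) = H x* + g = (0, 0).
Eigenvalues of H: 5.4384, 9.5616.
Both eigenvalues > 0, so H is positive definite -> x* is a strict local min.

min


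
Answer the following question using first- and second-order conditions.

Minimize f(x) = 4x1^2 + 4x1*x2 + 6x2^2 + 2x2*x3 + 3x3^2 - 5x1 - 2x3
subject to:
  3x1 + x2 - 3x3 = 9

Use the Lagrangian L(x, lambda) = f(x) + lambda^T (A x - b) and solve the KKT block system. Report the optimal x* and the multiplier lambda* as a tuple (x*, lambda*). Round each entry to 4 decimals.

Form the Lagrangian:
  L(x, lambda) = (1/2) x^T Q x + c^T x + lambda^T (A x - b)
Stationarity (grad_x L = 0): Q x + c + A^T lambda = 0.
Primal feasibility: A x = b.

This gives the KKT block system:
  [ Q   A^T ] [ x     ]   [-c ]
  [ A    0  ] [ lambda ] = [ b ]

Solving the linear system:
  x*      = (1.8838, -0.1717, -1.1734)
  lambda* = (-3.1279)
  f(x*)   = 10.5396

x* = (1.8838, -0.1717, -1.1734), lambda* = (-3.1279)


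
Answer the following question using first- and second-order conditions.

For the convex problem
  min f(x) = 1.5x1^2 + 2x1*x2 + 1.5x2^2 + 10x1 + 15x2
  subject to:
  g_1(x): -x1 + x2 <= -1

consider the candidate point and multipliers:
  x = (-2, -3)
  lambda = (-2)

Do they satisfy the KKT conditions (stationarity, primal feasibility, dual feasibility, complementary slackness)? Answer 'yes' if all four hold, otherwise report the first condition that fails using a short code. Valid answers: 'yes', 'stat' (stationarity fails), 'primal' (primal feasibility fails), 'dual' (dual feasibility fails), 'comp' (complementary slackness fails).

Gradient of f: grad f(x) = Q x + c = (-2, 2)
Constraint values g_i(x) = a_i^T x - b_i:
  g_1((-2, -3)) = 0
Stationarity residual: grad f(x) + sum_i lambda_i a_i = (0, 0)
  -> stationarity OK
Primal feasibility (all g_i <= 0): OK
Dual feasibility (all lambda_i >= 0): FAILS
Complementary slackness (lambda_i * g_i(x) = 0 for all i): OK

Verdict: the first failing condition is dual_feasibility -> dual.

dual


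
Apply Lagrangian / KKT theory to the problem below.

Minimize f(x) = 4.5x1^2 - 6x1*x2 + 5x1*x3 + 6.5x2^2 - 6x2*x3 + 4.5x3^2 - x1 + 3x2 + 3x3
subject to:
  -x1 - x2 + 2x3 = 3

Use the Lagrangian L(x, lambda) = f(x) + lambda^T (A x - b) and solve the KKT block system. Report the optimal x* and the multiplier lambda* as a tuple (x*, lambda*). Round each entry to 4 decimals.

Form the Lagrangian:
  L(x, lambda) = (1/2) x^T Q x + c^T x + lambda^T (A x - b)
Stationarity (grad_x L = 0): Q x + c + A^T lambda = 0.
Primal feasibility: A x = b.

This gives the KKT block system:
  [ Q   A^T ] [ x     ]   [-c ]
  [ A    0  ] [ lambda ] = [ b ]

Solving the linear system:
  x*      = (-1.104, -0.7505, 0.5728)
  lambda* = (-3.569)
  f(x*)   = 5.6389

x* = (-1.104, -0.7505, 0.5728), lambda* = (-3.569)


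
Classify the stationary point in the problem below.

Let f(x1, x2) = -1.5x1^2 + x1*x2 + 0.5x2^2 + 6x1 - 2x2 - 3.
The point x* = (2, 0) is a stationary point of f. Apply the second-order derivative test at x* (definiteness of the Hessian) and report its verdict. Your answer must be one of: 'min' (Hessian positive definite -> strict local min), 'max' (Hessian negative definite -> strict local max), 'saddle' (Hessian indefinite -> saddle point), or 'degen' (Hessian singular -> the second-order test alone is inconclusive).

Compute the Hessian H = grad^2 f:
  H = [[-3, 1], [1, 1]]
Verify stationarity: grad f(x*) = H x* + g = (0, 0).
Eigenvalues of H: -3.2361, 1.2361.
Eigenvalues have mixed signs, so H is indefinite -> x* is a saddle point.

saddle


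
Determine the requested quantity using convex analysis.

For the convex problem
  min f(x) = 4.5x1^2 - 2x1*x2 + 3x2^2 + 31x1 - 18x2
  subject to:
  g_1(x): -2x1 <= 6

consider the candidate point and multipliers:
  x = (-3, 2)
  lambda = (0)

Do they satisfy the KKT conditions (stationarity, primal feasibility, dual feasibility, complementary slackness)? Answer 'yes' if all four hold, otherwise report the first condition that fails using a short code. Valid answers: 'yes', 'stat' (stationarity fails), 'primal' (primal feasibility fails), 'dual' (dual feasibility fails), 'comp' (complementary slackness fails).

Gradient of f: grad f(x) = Q x + c = (0, 0)
Constraint values g_i(x) = a_i^T x - b_i:
  g_1((-3, 2)) = 0
Stationarity residual: grad f(x) + sum_i lambda_i a_i = (0, 0)
  -> stationarity OK
Primal feasibility (all g_i <= 0): OK
Dual feasibility (all lambda_i >= 0): OK
Complementary slackness (lambda_i * g_i(x) = 0 for all i): OK

Verdict: yes, KKT holds.

yes


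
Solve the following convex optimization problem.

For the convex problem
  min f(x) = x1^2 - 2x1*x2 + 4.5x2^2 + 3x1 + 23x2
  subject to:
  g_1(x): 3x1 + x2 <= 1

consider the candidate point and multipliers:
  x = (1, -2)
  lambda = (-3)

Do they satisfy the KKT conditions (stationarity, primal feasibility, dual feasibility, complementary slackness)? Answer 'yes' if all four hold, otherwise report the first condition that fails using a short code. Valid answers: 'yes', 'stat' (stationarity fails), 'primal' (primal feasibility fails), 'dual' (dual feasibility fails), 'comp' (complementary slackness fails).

Gradient of f: grad f(x) = Q x + c = (9, 3)
Constraint values g_i(x) = a_i^T x - b_i:
  g_1((1, -2)) = 0
Stationarity residual: grad f(x) + sum_i lambda_i a_i = (0, 0)
  -> stationarity OK
Primal feasibility (all g_i <= 0): OK
Dual feasibility (all lambda_i >= 0): FAILS
Complementary slackness (lambda_i * g_i(x) = 0 for all i): OK

Verdict: the first failing condition is dual_feasibility -> dual.

dual


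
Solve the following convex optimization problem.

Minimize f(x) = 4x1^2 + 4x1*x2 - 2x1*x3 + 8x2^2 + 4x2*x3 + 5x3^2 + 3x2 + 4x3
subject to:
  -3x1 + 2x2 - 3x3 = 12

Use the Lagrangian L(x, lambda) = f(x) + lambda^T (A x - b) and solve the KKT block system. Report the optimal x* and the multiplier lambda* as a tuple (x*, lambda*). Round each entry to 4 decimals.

Form the Lagrangian:
  L(x, lambda) = (1/2) x^T Q x + c^T x + lambda^T (A x - b)
Stationarity (grad_x L = 0): Q x + c + A^T lambda = 0.
Primal feasibility: A x = b.

This gives the KKT block system:
  [ Q   A^T ] [ x     ]   [-c ]
  [ A    0  ] [ lambda ] = [ b ]

Solving the linear system:
  x*      = (-1.6661, 0.9183, -1.7217)
  lambda* = (-2.0707)
  f(x*)   = 10.358

x* = (-1.6661, 0.9183, -1.7217), lambda* = (-2.0707)
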